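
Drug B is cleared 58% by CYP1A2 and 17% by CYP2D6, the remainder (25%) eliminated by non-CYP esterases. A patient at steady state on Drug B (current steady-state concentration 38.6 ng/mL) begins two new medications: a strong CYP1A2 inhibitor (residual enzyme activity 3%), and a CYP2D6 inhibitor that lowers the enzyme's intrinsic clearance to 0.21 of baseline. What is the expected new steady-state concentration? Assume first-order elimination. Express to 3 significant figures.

127 ng/mL

The CYP1A2 pathway (58% of clearance) drops to 0.03× activity: 0.58 × 0.03 = 0.0174.
The CYP2D6 pathway (17% of clearance) is reduced to 0.21× activity: 0.17 × 0.21 = 0.0357.
The remaining 25% of clearance is unaffected.
CL_new/CL_old = 0.0174 + 0.0357 + 0.25 = 0.3031.
New steady-state concentration = 38.6 / 0.3031 = 127 ng/mL (concentration scales inversely with clearance).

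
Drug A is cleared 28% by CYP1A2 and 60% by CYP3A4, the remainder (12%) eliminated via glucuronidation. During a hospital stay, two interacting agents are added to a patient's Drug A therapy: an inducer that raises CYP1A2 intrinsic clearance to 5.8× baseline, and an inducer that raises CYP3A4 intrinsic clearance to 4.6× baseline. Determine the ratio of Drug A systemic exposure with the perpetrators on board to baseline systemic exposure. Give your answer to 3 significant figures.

The CYP1A2 pathway (28% of clearance) is boosted to 5.8× activity: 0.28 × 5.8 = 1.624.
The CYP3A4 pathway (60% of clearance) rises to 4.6× activity: 0.6 × 4.6 = 2.76.
Non-CYP routes (12%) are unchanged.
CL_new/CL_old = 1.624 + 2.76 + 0.12 = 4.504.
Net systemic exposure ratio = 1 / 4.504 = 0.222.

0.222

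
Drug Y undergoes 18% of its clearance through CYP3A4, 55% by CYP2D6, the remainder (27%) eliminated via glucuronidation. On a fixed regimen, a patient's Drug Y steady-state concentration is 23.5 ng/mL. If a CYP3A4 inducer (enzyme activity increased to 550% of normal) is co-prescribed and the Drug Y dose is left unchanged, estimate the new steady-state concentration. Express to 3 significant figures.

CYP3A4: 0.18 × 5.5 = 0.99
CYP2D6: 0.55 (unchanged)
Other: 0.27 (unchanged)
CL_new/CL_old = 0.99 + 0.55 + 0.27 = 1.81.
With dosing unchanged, steady-state concentration scales as 1/CL: 23.5 / 1.81 = 13.0 ng/mL.

13.0 ng/mL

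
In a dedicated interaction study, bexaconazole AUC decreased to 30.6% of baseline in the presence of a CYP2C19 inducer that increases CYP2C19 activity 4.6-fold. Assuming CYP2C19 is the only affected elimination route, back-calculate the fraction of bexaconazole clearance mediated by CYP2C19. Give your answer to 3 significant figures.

Let fm be the CYP2C19 fraction. New clearance relative to baseline = fm × 4.6 + (1 − fm).
AUC ratio = 1 / (new CL fraction), so new CL fraction = 1 / 0.306 = 3.268.
fm × 4.6 + 1 − fm = 3.268  ⇒  fm × (4.6 − 1) = 2.268  ⇒  fm = 0.630.

0.630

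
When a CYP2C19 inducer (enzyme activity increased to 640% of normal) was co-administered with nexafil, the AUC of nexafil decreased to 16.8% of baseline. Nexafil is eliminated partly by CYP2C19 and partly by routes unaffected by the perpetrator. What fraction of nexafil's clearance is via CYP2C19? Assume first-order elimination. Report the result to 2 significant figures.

0.92

Let fm be the CYP2C19 fraction. New clearance relative to baseline = fm × 6.4 + (1 − fm).
AUC ratio = 1 / (new CL fraction), so new CL fraction = 1 / 0.168 = 5.952.
fm × 6.4 + 1 − fm = 5.952  ⇒  fm × (6.4 − 1) = 4.952  ⇒  fm = 0.92.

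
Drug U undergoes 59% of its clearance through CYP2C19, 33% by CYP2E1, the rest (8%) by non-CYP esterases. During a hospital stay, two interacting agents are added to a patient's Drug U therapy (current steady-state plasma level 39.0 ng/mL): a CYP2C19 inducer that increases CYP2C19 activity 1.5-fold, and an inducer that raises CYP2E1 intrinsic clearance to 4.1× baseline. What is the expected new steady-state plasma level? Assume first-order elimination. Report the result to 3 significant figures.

CYP2C19: 0.59 × 1.5 = 0.885
CYP2E1: 0.33 × 4.1 = 1.353
Other: 0.08 (unchanged)
New clearance relative to baseline: 0.885 + 1.353 + 0.08 = 2.318.
Dividing the baseline by the relative clearance: 39.0 / 2.318 = 16.8 ng/mL.

16.8 ng/mL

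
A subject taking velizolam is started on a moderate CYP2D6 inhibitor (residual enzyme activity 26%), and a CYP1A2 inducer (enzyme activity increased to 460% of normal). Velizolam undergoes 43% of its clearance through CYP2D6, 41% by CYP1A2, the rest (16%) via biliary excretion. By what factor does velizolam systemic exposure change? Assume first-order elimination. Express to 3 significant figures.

The CYP2D6 pathway (43% of clearance) is reduced to 0.26× activity: 0.43 × 0.26 = 0.1118.
The CYP1A2 pathway (41% of clearance) increases to 4.6× activity: 0.41 × 4.6 = 1.886.
The remaining 16% of clearance is unaffected.
CL_new/CL_old = 0.1118 + 1.886 + 0.16 = 2.1578.
Systemic exposure ∝ 1/CL: fold-change = 1 / 2.1578 = 0.463.

0.463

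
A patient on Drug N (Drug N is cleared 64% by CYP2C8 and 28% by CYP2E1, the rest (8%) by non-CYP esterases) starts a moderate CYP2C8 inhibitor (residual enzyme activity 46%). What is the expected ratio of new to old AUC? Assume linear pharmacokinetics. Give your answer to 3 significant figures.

1.53

The CYP2C8 pathway (64% of clearance) drops to 0.46× activity: 0.64 × 0.46 = 0.2944.
CYP2E1 (28%) and the residual 8% are unaffected.
New clearance relative to baseline: 0.2944 + 0.28 + 0.08 = 0.6544.
Since AUC ∝ 1/CL, the ratio is 1 / 0.6544 = 1.53.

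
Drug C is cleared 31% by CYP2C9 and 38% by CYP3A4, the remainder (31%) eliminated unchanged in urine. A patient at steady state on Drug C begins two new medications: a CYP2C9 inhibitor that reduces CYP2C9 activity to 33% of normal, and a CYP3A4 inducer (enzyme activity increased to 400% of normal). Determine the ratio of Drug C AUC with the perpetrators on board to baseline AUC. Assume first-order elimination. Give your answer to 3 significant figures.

0.518

The CYP2C9 pathway (31% of clearance) falls to 0.33× activity: 0.31 × 0.33 = 0.1023.
The CYP3A4 pathway (38% of clearance) rises to 4× activity: 0.38 × 4 = 1.52.
Non-CYP routes (31%) are unchanged.
CL_new/CL_old = 0.1023 + 1.52 + 0.31 = 1.9323.
AUC ∝ 1/CL: fold-change = 1 / 1.9323 = 0.518.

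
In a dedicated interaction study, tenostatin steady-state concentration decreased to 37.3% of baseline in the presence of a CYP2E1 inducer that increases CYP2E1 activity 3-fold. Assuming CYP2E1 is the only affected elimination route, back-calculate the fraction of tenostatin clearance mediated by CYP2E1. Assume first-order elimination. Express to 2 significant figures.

0.84

CL'/CL = 1 / 0.373 = 2.681
3·fm + (1 − fm) = 2.681
fm = (2.681 − 1) / (3 − 1) = 0.84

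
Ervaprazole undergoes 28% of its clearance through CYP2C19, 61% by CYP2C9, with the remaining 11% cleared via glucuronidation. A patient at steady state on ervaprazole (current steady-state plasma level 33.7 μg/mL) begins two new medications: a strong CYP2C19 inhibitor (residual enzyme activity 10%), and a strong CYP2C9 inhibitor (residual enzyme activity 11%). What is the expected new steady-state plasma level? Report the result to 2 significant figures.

1.6 × 10² μg/mL

The CYP2C19 pathway (28% of clearance) falls to 0.1× activity: 0.28 × 0.1 = 0.028.
The CYP2C9 pathway (61% of clearance) falls to 0.11× activity: 0.61 × 0.11 = 0.0671.
The remaining 11% of clearance is unaffected.
New clearance relative to baseline: 0.028 + 0.0671 + 0.11 = 0.2051.
Dividing the baseline by the relative clearance: 33.7 / 0.2051 = 1.6 × 10² μg/mL.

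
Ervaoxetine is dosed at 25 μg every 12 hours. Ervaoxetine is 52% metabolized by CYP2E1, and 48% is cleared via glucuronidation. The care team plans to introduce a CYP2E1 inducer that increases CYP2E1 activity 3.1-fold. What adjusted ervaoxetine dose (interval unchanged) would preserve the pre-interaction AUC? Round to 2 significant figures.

CYP2E1: 0.52 × 3.1 = 1.612
Other: 0.48 (unchanged)
Relative clearance = 1.612 + 0.48 = 2.092.
Exposure is unchanged when dose changes in proportion to clearance. New dose = 25 μg × 2.092 = 52 μg.

52 μg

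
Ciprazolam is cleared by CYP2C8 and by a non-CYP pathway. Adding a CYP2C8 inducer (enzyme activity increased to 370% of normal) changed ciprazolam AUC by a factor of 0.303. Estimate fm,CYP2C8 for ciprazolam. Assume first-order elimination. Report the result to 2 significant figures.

CL'/CL = 1 / 0.303 = 3.3
3.7·fm + (1 − fm) = 3.3
fm = (3.3 − 1) / (3.7 − 1) = 0.85

0.85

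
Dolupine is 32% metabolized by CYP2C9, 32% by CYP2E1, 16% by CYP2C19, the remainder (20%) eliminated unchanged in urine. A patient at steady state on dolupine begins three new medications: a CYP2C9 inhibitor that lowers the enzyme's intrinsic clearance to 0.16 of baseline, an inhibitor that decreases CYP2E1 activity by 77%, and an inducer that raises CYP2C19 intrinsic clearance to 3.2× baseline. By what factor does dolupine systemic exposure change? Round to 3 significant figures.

1.20

The CYP2C9 pathway (32% of clearance) drops to 0.16× activity: 0.32 × 0.16 = 0.0512.
The CYP2E1 pathway (32% of clearance) falls to 0.23× activity: 0.32 × 0.23 = 0.0736.
The CYP2C19 pathway (16% of clearance) rises to 3.2× activity: 0.16 × 3.2 = 0.512.
The remaining 20% of clearance is unaffected.
CL_new/CL_old = 0.0512 + 0.0736 + 0.512 + 0.2 = 0.8368.
Net systemic exposure ratio = 1 / 0.8368 = 1.20.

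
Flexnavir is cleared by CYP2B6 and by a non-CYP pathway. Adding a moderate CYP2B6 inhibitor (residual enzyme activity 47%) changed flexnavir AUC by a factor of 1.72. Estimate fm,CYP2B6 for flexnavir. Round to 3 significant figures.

0.790

Write x for the fraction cleared via CYP2B6. The observed AUC change means clearance fell to 1/1.72 = 0.5814 of baseline.
Only the CYP2B6 route changed, so 0.5814 = x·0.47 + (1 − x), giving x = 0.790.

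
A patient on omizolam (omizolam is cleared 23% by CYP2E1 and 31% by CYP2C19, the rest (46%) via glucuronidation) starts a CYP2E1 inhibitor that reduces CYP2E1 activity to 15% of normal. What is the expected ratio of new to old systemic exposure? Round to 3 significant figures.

1.24

CYP2E1: 0.23 × 0.15 = 0.0345
CYP2C19: 0.31 (unchanged)
Other: 0.46 (unchanged)
Relative clearance = 0.0345 + 0.31 + 0.46 = 0.8045.
Systemic exposure ratio = CL_old/CL_new = 1 / 0.8045 = 1.24.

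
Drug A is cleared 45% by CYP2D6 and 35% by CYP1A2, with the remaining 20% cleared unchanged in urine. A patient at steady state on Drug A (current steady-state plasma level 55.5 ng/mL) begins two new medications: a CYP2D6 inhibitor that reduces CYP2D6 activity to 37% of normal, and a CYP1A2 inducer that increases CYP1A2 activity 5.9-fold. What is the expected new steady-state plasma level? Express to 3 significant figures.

22.8 ng/mL

The CYP2D6 pathway (45% of clearance) falls to 0.37× activity: 0.45 × 0.37 = 0.1665.
The CYP1A2 pathway (35% of clearance) increases to 5.9× activity: 0.35 × 5.9 = 2.065.
Non-CYP routes (20%) are unchanged.
Relative clearance = 0.1665 + 2.065 + 0.2 = 2.4315.
New steady-state plasma level = 55.5 / 2.4315 = 22.8 ng/mL (concentration scales inversely with clearance).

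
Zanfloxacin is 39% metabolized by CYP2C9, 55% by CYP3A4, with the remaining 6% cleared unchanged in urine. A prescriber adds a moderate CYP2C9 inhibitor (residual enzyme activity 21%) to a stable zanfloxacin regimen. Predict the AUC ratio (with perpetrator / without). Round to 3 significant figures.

The CYP2C9 pathway (39% of clearance) falls to 0.21× activity: 0.39 × 0.21 = 0.0819.
CYP3A4 (55%) and the residual 6% are unaffected.
Relative clearance = 0.0819 + 0.55 + 0.06 = 0.6919.
AUC is inversely proportional to clearance, so the fold-change is 1 / 0.6919 = 1.45.

1.45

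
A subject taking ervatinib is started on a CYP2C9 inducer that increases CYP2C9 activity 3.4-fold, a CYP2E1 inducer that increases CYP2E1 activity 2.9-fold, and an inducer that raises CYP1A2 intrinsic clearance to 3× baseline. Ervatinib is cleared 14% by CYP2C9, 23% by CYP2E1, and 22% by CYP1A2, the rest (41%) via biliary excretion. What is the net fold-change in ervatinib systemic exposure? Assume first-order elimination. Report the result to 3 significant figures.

0.452

The CYP2C9 pathway (14% of clearance) is boosted to 3.4× activity: 0.14 × 3.4 = 0.476.
The CYP2E1 pathway (23% of clearance) is boosted to 2.9× activity: 0.23 × 2.9 = 0.667.
The CYP1A2 pathway (22% of clearance) is boosted to 3× activity: 0.22 × 3 = 0.66.
Non-CYP routes (41%) are unchanged.
New clearance relative to baseline: 0.476 + 0.667 + 0.66 + 0.41 = 2.213.
Because systemic exposure varies inversely with clearance, the combined effect is 1 / 2.213 = 0.452.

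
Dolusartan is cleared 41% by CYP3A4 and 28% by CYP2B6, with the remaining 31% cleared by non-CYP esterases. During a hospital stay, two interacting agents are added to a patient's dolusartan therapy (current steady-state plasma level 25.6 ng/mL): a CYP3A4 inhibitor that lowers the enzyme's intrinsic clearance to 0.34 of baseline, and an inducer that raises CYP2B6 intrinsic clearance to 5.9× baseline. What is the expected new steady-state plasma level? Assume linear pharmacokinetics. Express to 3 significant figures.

12.2 ng/mL

CYP3A4: 0.41 × 0.34 = 0.1394
CYP2B6: 0.28 × 5.9 = 1.652
Other: 0.31 (unchanged)
CL_new/CL_old = 0.1394 + 1.652 + 0.31 = 2.1014.
Dividing the baseline by the relative clearance: 25.6 / 2.1014 = 12.2 ng/mL.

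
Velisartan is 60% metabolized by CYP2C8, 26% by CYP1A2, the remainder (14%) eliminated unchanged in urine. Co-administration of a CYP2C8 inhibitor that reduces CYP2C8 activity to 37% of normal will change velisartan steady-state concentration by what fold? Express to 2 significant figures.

1.6

The CYP2C8 pathway (60% of clearance) falls to 0.37× activity: 0.6 × 0.37 = 0.222.
CYP1A2 (26%) and the residual 14% are unaffected.
CL_new/CL_old = 0.222 + 0.26 + 0.14 = 0.622.
Steady-state concentration is inversely proportional to clearance, so the fold-change is 1 / 0.622 = 1.6.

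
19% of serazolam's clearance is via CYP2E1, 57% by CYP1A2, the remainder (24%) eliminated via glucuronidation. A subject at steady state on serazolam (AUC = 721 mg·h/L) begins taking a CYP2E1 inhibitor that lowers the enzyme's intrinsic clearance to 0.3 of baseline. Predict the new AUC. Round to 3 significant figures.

832 mg·h/L

CYP2E1: 0.19 × 0.3 = 0.057
CYP1A2: 0.57 (unchanged)
Other: 0.24 (unchanged)
New clearance relative to baseline: 0.057 + 0.57 + 0.24 = 0.867.
With dosing unchanged, AUC scales as 1/CL: 721 / 0.867 = 832 mg·h/L.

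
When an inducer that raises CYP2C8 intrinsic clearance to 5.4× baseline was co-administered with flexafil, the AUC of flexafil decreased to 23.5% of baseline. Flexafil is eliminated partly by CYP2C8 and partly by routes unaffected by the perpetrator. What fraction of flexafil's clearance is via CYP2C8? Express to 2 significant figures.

Let x = fm,CYP2C8. Because AUC ∝ 1/CL, relative clearance rose to 1/0.235 = 4.255.
Only the CYP2C8 route changed, so 4.255 = x·5.4 + (1 − x), giving x = 0.74.

0.74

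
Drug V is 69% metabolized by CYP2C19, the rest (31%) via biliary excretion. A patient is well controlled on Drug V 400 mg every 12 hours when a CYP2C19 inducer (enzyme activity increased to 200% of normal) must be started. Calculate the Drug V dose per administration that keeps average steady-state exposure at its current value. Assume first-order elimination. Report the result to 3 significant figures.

CYP2C19: 0.69 × 2 = 1.38
Other: 0.31 (unchanged)
CL_new/CL_old = 1.38 + 0.31 = 1.69.
To maintain the same steady-state level, dose must scale with clearance: new dose = 400 × 1.69 = 676 mg.

676 mg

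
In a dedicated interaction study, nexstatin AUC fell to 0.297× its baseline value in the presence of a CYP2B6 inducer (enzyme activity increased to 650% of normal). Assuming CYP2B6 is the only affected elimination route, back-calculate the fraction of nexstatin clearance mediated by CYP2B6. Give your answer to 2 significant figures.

0.43

CL'/CL = 1 / 0.297 = 3.367
6.5·fm + (1 − fm) = 3.367
fm = (3.367 − 1) / (6.5 − 1) = 0.43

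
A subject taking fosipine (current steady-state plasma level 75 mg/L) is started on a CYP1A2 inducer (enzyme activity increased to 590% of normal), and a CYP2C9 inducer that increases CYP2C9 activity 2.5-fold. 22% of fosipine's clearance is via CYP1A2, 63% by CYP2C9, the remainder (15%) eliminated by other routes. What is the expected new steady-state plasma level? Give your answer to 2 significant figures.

The CYP1A2 pathway (22% of clearance) is boosted to 5.9× activity: 0.22 × 5.9 = 1.298.
The CYP2C9 pathway (63% of clearance) is boosted to 2.5× activity: 0.63 × 2.5 = 1.575.
The remaining 15% of clearance is unaffected.
New clearance relative to baseline: 1.298 + 1.575 + 0.15 = 3.023.
New steady-state plasma level = 75 / 3.023 = 25 mg/L (concentration scales inversely with clearance).

25 mg/L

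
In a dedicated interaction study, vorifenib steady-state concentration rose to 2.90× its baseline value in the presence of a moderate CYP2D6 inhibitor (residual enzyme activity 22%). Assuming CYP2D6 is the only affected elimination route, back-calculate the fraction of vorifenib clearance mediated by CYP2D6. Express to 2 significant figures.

Let fm be the CYP2D6 fraction. New clearance relative to baseline = fm × 0.22 + (1 − fm).
Steady-state concentration ratio = 1 / (new CL fraction), so new CL fraction = 1 / 2.90 = 0.3448.
fm × 0.22 + 1 − fm = 0.3448  ⇒  fm × (0.22 − 1) = −0.6552  ⇒  fm = 0.84.

0.84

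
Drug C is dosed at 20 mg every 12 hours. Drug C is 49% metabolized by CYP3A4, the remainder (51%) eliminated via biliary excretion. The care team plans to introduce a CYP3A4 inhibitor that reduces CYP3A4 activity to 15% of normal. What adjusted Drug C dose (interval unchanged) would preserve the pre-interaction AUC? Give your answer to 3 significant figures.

11.7 mg

The CYP3A4 pathway (49% of clearance) drops to 0.15× activity: 0.49 × 0.15 = 0.0735.
Non-CYP routes (51%) are unchanged.
Relative clearance = 0.0735 + 0.51 = 0.5835.
To maintain the same steady-state level, dose must scale with clearance: new dose = 20 × 0.5835 = 11.7 mg.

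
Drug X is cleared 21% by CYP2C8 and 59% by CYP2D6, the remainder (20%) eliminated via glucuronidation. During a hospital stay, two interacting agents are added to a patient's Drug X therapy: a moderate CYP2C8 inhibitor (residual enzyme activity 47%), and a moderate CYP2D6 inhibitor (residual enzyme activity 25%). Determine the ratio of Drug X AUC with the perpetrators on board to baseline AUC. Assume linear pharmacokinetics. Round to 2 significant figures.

2.2

CYP2C8: 0.21 × 0.47 = 0.0987
CYP2D6: 0.59 × 0.25 = 0.1475
Other: 0.2 (unchanged)
New clearance relative to baseline: 0.0987 + 0.1475 + 0.2 = 0.4462.
AUC ∝ 1/CL: fold-change = 1 / 0.4462 = 2.2.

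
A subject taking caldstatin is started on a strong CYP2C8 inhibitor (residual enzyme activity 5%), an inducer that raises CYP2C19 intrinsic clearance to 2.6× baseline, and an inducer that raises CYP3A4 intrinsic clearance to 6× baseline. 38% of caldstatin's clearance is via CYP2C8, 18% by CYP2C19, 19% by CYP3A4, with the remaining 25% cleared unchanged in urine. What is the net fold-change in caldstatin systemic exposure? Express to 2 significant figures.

0.53

The CYP2C8 pathway (38% of clearance) falls to 0.05× activity: 0.38 × 0.05 = 0.019.
The CYP2C19 pathway (18% of clearance) increases to 2.6× activity: 0.18 × 2.6 = 0.468.
The CYP3A4 pathway (19% of clearance) increases to 6× activity: 0.19 × 6 = 1.14.
The remaining 25% of clearance is unaffected.
New clearance relative to baseline: 0.019 + 0.468 + 1.14 + 0.25 = 1.877.
Systemic exposure ∝ 1/CL: fold-change = 1 / 1.877 = 0.53.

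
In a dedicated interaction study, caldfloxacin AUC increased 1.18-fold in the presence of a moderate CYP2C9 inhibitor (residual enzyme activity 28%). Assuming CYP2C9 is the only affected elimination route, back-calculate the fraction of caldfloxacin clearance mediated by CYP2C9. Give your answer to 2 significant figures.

0.21

Write x for the fraction cleared via CYP2C9. The observed AUC change means clearance fell to 1/1.18 = 0.8475 of baseline.
Setting x·0.28 + (1 − x) = 0.8475 and solving: x = (0.8475 − 1)/(0.28 − 1) = 0.21.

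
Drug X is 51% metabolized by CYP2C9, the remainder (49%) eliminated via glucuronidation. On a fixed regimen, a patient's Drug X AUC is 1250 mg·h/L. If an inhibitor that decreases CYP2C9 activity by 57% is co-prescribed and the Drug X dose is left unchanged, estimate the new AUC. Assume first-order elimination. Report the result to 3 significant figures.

1.76 × 10³ mg·h/L

The CYP2C9 pathway (51% of clearance) is reduced to 0.43× activity: 0.51 × 0.43 = 0.2193.
Non-CYP routes (49%) are unchanged.
CL_new/CL_old = 0.2193 + 0.49 = 0.7093.
With dosing unchanged, AUC scales as 1/CL: 1250 / 0.7093 = 1.76 × 10³ mg·h/L.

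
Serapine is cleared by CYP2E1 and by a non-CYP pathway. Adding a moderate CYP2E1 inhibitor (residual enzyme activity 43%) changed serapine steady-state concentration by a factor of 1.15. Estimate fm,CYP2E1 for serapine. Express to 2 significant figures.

0.23

Write x for the fraction cleared via CYP2E1. The observed steady-state concentration change means clearance fell to 1/1.15 = 0.8696 of baseline.
Setting x·0.43 + (1 − x) = 0.8696 and solving: x = (0.8696 − 1)/(0.43 − 1) = 0.23.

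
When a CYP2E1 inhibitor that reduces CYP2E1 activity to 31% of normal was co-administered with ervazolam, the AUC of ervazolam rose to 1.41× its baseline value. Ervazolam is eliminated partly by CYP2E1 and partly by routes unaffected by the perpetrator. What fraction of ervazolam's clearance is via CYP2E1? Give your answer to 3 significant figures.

0.421

Call the CYP2E1 fraction fm. After the interaction, CL_new/CL_old = fm × 0.31 + (1 − fm).
AUC ratio = 1 / (new CL fraction), so new CL fraction = 1 / 1.41 = 0.7092.
fm × 0.31 + 1 − fm = 0.7092  ⇒  fm × (0.31 − 1) = −0.2908  ⇒  fm = 0.421.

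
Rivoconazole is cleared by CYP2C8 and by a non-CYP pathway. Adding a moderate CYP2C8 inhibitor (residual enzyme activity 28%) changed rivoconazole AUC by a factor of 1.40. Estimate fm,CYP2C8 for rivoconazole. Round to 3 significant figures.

CL'/CL = 1 / 1.40 = 0.7143
0.28·fm + (1 − fm) = 0.7143
fm = (0.7143 − 1) / (0.28 − 1) = 0.397

0.397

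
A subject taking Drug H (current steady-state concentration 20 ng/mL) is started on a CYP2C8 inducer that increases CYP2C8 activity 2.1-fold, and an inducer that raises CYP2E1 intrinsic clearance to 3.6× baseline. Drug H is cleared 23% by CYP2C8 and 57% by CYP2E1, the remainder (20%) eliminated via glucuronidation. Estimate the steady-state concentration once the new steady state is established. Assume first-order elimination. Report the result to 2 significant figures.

The CYP2C8 pathway (23% of clearance) rises to 2.1× activity: 0.23 × 2.1 = 0.483.
The CYP2E1 pathway (57% of clearance) increases to 3.6× activity: 0.57 × 3.6 = 2.052.
The remaining 20% of clearance is unaffected.
New clearance relative to baseline: 0.483 + 2.052 + 0.2 = 2.735.
Steady-state concentration ∝ 1/CL: new value = 20 / 2.735 = 7.3 ng/mL.

7.3 ng/mL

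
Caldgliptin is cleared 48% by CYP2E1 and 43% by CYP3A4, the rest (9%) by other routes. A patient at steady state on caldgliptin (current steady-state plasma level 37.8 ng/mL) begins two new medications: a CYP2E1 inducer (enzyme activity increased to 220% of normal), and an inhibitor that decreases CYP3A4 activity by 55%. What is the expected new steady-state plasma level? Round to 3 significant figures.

The CYP2E1 pathway (48% of clearance) increases to 2.2× activity: 0.48 × 2.2 = 1.056.
The CYP3A4 pathway (43% of clearance) is reduced to 0.45× activity: 0.43 × 0.45 = 0.1935.
The remaining 9% of clearance is unaffected.
Relative clearance = 1.056 + 0.1935 + 0.09 = 1.3395.
Dividing the baseline by the relative clearance: 37.8 / 1.3395 = 28.2 ng/mL.

28.2 ng/mL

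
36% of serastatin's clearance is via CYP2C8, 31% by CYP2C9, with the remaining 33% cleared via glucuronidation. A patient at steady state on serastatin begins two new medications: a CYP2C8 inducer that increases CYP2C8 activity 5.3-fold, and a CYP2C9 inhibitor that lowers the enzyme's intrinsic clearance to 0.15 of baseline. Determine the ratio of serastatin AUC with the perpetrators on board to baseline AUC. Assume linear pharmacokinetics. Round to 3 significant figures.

CYP2C8: 0.36 × 5.3 = 1.908
CYP2C9: 0.31 × 0.15 = 0.0465
Other: 0.33 (unchanged)
Relative clearance = 1.908 + 0.0465 + 0.33 = 2.2845.
AUC ∝ 1/CL: fold-change = 1 / 2.2845 = 0.438.

0.438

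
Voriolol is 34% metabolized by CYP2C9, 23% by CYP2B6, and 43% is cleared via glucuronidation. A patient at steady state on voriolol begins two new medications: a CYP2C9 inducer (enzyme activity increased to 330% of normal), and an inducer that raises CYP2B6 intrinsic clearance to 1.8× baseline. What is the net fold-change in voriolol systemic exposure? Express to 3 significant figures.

0.509

The CYP2C9 pathway (34% of clearance) is boosted to 3.3× activity: 0.34 × 3.3 = 1.122.
The CYP2B6 pathway (23% of clearance) is boosted to 1.8× activity: 0.23 × 1.8 = 0.414.
The remaining 43% of clearance is unaffected.
New clearance relative to baseline: 1.122 + 0.414 + 0.43 = 1.966.
Net systemic exposure ratio = 1 / 1.966 = 0.509.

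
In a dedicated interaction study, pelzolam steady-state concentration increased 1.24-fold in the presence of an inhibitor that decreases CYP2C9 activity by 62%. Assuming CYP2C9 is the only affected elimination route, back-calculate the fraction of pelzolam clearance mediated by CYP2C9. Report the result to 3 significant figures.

0.312

CL'/CL = 1 / 1.24 = 0.8065
0.38·fm + (1 − fm) = 0.8065
fm = (0.8065 − 1) / (0.38 − 1) = 0.312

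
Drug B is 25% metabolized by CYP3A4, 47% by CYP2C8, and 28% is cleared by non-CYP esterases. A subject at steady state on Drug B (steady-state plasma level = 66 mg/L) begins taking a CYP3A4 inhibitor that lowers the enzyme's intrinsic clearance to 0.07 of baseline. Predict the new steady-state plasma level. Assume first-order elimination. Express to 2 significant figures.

CYP3A4: 0.25 × 0.07 = 0.0175
CYP2C8: 0.47 (unchanged)
Other: 0.28 (unchanged)
New clearance relative to baseline: 0.0175 + 0.47 + 0.28 = 0.7675.
With dosing unchanged, steady-state plasma level scales as 1/CL: 66 / 0.7675 = 86 mg/L.

86 mg/L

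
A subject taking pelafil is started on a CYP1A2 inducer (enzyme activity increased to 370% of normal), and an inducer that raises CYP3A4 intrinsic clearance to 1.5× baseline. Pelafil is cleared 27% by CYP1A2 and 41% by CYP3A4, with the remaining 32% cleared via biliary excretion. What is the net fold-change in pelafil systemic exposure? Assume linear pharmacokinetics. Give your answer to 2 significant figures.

0.52

CYP1A2: 0.27 × 3.7 = 0.999
CYP3A4: 0.41 × 1.5 = 0.615
Other: 0.32 (unchanged)
CL_new/CL_old = 0.999 + 0.615 + 0.32 = 1.934.
Systemic exposure ∝ 1/CL: fold-change = 1 / 1.934 = 0.52.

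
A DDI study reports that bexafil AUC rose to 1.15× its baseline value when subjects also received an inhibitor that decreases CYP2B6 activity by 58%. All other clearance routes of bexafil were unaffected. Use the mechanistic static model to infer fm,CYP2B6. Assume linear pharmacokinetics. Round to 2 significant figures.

0.22

Let fm be the CYP2B6 fraction. New clearance relative to baseline = fm × 0.42 + (1 − fm).
AUC ratio = 1 / (new CL fraction), so new CL fraction = 1 / 1.15 = 0.8696.
fm × 0.42 + 1 − fm = 0.8696  ⇒  fm × (0.42 − 1) = −0.1304  ⇒  fm = 0.22.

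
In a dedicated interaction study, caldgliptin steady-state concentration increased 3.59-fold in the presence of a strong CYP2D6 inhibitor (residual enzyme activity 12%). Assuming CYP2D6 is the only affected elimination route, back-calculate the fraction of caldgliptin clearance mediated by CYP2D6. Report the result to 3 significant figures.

Let fm be the CYP2D6 fraction. New clearance relative to baseline = fm × 0.12 + (1 − fm).
Steady-state concentration ratio = 1 / (new CL fraction), so new CL fraction = 1 / 3.59 = 0.2786.
fm × 0.12 + 1 − fm = 0.2786  ⇒  fm × (0.12 − 1) = −0.7214  ⇒  fm = 0.820.

0.820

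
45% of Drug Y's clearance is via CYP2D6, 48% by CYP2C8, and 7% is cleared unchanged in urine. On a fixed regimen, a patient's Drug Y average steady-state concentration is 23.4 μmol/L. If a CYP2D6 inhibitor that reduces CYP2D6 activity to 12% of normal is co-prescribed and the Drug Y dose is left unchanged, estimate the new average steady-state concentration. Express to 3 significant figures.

38.7 μmol/L

CYP2D6: 0.45 × 0.12 = 0.054
CYP2C8: 0.48 (unchanged)
Other: 0.07 (unchanged)
Relative clearance = 0.054 + 0.48 + 0.07 = 0.604.
Average steady-state concentration ∝ 1/CL, so new value = 23.4 / 0.604 = 38.7 μmol/L.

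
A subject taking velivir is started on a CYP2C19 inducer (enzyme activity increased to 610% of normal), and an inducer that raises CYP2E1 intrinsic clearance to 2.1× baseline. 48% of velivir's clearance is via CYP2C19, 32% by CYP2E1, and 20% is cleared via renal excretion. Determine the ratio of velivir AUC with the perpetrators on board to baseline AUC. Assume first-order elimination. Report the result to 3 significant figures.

CYP2C19: 0.48 × 6.1 = 2.928
CYP2E1: 0.32 × 2.1 = 0.672
Other: 0.2 (unchanged)
Relative clearance = 2.928 + 0.672 + 0.2 = 3.8.
Net AUC ratio = 1 / 3.8 = 0.263.

0.263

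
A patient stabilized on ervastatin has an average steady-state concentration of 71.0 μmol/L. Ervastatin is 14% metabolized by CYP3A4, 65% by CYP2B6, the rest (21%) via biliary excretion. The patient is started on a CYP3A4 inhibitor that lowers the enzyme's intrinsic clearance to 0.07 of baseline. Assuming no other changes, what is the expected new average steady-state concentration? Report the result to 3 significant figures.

81.6 μmol/L

The CYP3A4 pathway (14% of clearance) falls to 0.07× activity: 0.14 × 0.07 = 0.0098.
CYP2B6 (65%) and the residual 21% are unaffected.
Relative clearance = 0.0098 + 0.65 + 0.21 = 0.8698.
New average steady-state concentration = baseline ÷ relative clearance = 71.0 / 0.8698 = 81.6 μmol/L.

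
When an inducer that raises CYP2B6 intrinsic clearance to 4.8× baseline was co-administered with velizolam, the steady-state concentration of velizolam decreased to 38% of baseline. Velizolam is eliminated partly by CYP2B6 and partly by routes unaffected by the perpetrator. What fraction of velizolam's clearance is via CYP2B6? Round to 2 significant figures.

0.43

Let fm be the CYP2B6 fraction. New clearance relative to baseline = fm × 4.8 + (1 − fm).
Steady-state concentration ratio = 1 / (new CL fraction), so new CL fraction = 1 / 0.380 = 2.632.
fm × 4.8 + 1 − fm = 2.632  ⇒  fm × (4.8 − 1) = 1.632  ⇒  fm = 0.43.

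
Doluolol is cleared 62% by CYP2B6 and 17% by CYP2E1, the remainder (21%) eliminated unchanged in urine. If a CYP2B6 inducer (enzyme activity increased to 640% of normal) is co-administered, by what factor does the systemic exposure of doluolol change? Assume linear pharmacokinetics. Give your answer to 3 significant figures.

CYP2B6: 0.62 × 6.4 = 3.968
CYP2E1: 0.17 (unchanged)
Other: 0.21 (unchanged)
New clearance relative to baseline: 3.968 + 0.17 + 0.21 = 4.348.
Systemic exposure is inversely proportional to clearance, so the fold-change is 1 / 4.348 = 0.230.

0.230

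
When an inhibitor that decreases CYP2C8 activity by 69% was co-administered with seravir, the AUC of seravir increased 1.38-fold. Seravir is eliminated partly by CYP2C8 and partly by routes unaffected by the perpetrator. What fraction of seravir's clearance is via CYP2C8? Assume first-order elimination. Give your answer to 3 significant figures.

0.399

Let fm be the CYP2C8 fraction. New clearance relative to baseline = fm × 0.31 + (1 − fm).
AUC ratio = 1 / (new CL fraction), so new CL fraction = 1 / 1.38 = 0.7246.
fm × 0.31 + 1 − fm = 0.7246  ⇒  fm × (0.31 − 1) = −0.2754  ⇒  fm = 0.399.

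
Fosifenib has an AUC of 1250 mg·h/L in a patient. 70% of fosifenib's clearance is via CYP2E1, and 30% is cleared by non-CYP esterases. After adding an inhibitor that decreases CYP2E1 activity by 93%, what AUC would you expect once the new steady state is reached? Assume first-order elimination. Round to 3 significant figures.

3.58 × 10³ mg·h/L

CYP2E1: 0.7 × 0.07 = 0.049
Other: 0.3 (unchanged)
Relative clearance = 0.049 + 0.3 = 0.349.
New AUC = baseline ÷ relative clearance = 1250 / 0.349 = 3.58 × 10³ mg·h/L.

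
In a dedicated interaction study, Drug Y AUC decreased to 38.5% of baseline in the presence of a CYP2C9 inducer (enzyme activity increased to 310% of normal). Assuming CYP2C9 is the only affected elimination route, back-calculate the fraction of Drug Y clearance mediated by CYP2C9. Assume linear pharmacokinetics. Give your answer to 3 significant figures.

Call the CYP2C9 fraction fm. After the interaction, CL_new/CL_old = fm × 3.1 + (1 − fm).
AUC ratio = 1 / (new CL fraction), so new CL fraction = 1 / 0.385 = 2.597.
fm × 3.1 + 1 − fm = 2.597  ⇒  fm × (3.1 − 1) = 1.597  ⇒  fm = 0.761.

0.761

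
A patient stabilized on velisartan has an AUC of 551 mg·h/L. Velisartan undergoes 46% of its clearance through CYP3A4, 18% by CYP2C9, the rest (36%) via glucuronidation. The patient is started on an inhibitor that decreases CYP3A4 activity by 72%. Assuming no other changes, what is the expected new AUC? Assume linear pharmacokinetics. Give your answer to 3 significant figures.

824 mg·h/L

The CYP3A4 pathway (46% of clearance) drops to 0.28× activity: 0.46 × 0.28 = 0.1288.
CYP2C9 (18%) and the residual 36% are unaffected.
CL_new/CL_old = 0.1288 + 0.18 + 0.36 = 0.6688.
AUC ∝ 1/CL, so new value = 551 / 0.6688 = 824 mg·h/L.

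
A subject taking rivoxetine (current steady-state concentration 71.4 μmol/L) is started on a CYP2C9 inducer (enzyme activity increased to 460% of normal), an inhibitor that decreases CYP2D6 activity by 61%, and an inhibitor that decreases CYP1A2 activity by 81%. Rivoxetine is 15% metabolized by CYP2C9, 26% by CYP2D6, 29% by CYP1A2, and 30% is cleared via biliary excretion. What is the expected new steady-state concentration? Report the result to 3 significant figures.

62.3 μmol/L

The CYP2C9 pathway (15% of clearance) is boosted to 4.6× activity: 0.15 × 4.6 = 0.69.
The CYP2D6 pathway (26% of clearance) drops to 0.39× activity: 0.26 × 0.39 = 0.1014.
The CYP1A2 pathway (29% of clearance) is reduced to 0.19× activity: 0.29 × 0.19 = 0.0551.
Non-CYP routes (30%) are unchanged.
New clearance relative to baseline: 0.69 + 0.1014 + 0.0551 + 0.3 = 1.1465.
Steady-state concentration ∝ 1/CL: new value = 71.4 / 1.1465 = 62.3 μmol/L.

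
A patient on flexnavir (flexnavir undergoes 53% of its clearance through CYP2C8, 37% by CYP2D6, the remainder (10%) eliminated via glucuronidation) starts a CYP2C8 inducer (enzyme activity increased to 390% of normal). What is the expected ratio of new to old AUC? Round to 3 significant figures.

0.394

The CYP2C8 pathway (53% of clearance) is boosted to 3.9× activity: 0.53 × 3.9 = 2.067.
CYP2D6 (37%) and the residual 10% are unaffected.
Relative clearance = 2.067 + 0.37 + 0.1 = 2.537.
Since AUC ∝ 1/CL, the ratio is 1 / 2.537 = 0.394.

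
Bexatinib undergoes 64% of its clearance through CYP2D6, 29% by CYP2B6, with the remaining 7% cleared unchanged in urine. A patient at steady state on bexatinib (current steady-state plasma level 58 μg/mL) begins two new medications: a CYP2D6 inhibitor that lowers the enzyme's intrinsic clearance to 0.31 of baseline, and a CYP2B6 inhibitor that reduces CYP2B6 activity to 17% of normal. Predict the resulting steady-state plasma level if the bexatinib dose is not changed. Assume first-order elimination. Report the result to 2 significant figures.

CYP2D6: 0.64 × 0.31 = 0.1984
CYP2B6: 0.29 × 0.17 = 0.0493
Other: 0.07 (unchanged)
CL_new/CL_old = 0.1984 + 0.0493 + 0.07 = 0.3177.
New steady-state plasma level = 58 / 0.3177 = 1.8 × 10² μg/mL (concentration scales inversely with clearance).

1.8 × 10² μg/mL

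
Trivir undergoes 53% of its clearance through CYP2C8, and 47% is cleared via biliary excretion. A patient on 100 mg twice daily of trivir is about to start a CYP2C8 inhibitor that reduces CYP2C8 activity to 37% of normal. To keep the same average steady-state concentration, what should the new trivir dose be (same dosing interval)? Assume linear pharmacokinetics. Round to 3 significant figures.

66.6 mg

CYP2C8: 0.53 × 0.37 = 0.1961
Other: 0.47 (unchanged)
CL_new/CL_old = 0.1961 + 0.47 = 0.6661.
Css,avg = (dose rate)/CL, so holding Css fixed requires dose ∝ CL: 100 × 0.6661 = 66.6 mg.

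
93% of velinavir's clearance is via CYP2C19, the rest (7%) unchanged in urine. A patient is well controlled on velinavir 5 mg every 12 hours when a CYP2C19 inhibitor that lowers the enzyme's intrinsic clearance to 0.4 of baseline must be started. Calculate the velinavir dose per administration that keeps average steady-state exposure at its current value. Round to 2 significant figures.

2.2 mg

The CYP2C19 pathway (93% of clearance) is reduced to 0.4× activity: 0.93 × 0.4 = 0.372.
The remaining 7% of clearance is unaffected.
CL_new/CL_old = 0.372 + 0.07 = 0.442.
Exposure is unchanged when dose changes in proportion to clearance. New dose = 5 mg × 0.442 = 2.2 mg.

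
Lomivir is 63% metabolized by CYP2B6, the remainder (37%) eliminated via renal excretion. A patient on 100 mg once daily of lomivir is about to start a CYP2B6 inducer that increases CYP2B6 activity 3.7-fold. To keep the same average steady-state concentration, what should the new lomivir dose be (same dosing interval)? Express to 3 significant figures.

270 mg

The CYP2B6 pathway (63% of clearance) increases to 3.7× activity: 0.63 × 3.7 = 2.331.
Non-CYP routes (37%) are unchanged.
New clearance relative to baseline: 2.331 + 0.37 = 2.701.
To maintain the same steady-state level, dose must scale with clearance: new dose = 100 × 2.701 = 270 mg.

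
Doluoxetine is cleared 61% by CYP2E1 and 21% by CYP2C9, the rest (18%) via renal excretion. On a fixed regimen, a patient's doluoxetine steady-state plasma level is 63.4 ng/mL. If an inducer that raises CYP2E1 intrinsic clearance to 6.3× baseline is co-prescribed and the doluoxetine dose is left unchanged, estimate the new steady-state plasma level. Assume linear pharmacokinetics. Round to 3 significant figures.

15.0 ng/mL

The CYP2E1 pathway (61% of clearance) rises to 6.3× activity: 0.61 × 6.3 = 3.843.
CYP2C9 (21%) and the residual 18% are unaffected.
CL_new/CL_old = 3.843 + 0.21 + 0.18 = 4.233.
Steady-state plasma level ∝ 1/CL, so new value = 63.4 / 4.233 = 15.0 ng/mL.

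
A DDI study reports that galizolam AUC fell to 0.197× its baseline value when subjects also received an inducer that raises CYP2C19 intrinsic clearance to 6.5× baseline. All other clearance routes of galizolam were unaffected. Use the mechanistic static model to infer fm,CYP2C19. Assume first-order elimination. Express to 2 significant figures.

Let fm be the CYP2C19 fraction. New clearance relative to baseline = fm × 6.5 + (1 − fm).
AUC ratio = 1 / (new CL fraction), so new CL fraction = 1 / 0.197 = 5.076.
fm × 6.5 + 1 − fm = 5.076  ⇒  fm × (6.5 − 1) = 4.076  ⇒  fm = 0.74.

0.74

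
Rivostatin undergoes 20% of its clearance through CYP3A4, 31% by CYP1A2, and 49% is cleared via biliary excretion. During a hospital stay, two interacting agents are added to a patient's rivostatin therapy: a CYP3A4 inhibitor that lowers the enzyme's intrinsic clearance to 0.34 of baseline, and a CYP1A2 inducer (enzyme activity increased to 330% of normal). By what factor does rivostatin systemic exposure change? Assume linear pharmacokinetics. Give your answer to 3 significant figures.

0.633

The CYP3A4 pathway (20% of clearance) falls to 0.34× activity: 0.2 × 0.34 = 0.068.
The CYP1A2 pathway (31% of clearance) is boosted to 3.3× activity: 0.31 × 3.3 = 1.023.
Non-CYP routes (49%) are unchanged.
Relative clearance = 0.068 + 1.023 + 0.49 = 1.581.
Because systemic exposure varies inversely with clearance, the combined effect is 1 / 1.581 = 0.633.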